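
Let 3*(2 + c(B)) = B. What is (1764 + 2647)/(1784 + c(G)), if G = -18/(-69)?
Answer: 101453/40988 ≈ 2.4752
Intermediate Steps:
G = 6/23 (G = -18*(-1/69) = 6/23 ≈ 0.26087)
c(B) = -2 + B/3
(1764 + 2647)/(1784 + c(G)) = (1764 + 2647)/(1784 + (-2 + (⅓)*(6/23))) = 4411/(1784 + (-2 + 2/23)) = 4411/(1784 - 44/23) = 4411/(40988/23) = 4411*(23/40988) = 101453/40988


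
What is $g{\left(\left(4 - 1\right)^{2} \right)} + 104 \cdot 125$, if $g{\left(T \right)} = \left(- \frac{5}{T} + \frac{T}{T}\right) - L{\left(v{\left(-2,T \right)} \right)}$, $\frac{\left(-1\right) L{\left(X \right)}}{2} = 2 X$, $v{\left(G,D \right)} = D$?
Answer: $\frac{117328}{9} \approx 13036.0$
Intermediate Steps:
$L{\left(X \right)} = - 4 X$ ($L{\left(X \right)} = - 2 \cdot 2 X = - 4 X$)
$g{\left(T \right)} = 1 - \frac{5}{T} + 4 T$ ($g{\left(T \right)} = \left(- \frac{5}{T} + \frac{T}{T}\right) - - 4 T = \left(- \frac{5}{T} + 1\right) + 4 T = \left(1 - \frac{5}{T}\right) + 4 T = 1 - \frac{5}{T} + 4 T$)
$g{\left(\left(4 - 1\right)^{2} \right)} + 104 \cdot 125 = \left(1 - \frac{5}{\left(4 - 1\right)^{2}} + 4 \left(4 - 1\right)^{2}\right) + 104 \cdot 125 = \left(1 - \frac{5}{3^{2}} + 4 \cdot 3^{2}\right) + 13000 = \left(1 - \frac{5}{9} + 4 \cdot 9\right) + 13000 = \left(1 - \frac{5}{9} + 36\right) + 13000 = \frac{328}{9} + 13000 = \frac{117328}{9}$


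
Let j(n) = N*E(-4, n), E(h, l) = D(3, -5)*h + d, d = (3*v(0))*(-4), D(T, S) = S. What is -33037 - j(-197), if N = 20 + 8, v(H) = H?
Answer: -33597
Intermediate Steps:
N = 28
d = 0 (d = (3*0)*(-4) = 0*(-4) = 0)
E(h, l) = -5*h (E(h, l) = -5*h + 0 = -5*h)
j(n) = 560 (j(n) = 28*(-5*(-4)) = 28*20 = 560)
-33037 - j(-197) = -33037 - 1*560 = -33037 - 560 = -33597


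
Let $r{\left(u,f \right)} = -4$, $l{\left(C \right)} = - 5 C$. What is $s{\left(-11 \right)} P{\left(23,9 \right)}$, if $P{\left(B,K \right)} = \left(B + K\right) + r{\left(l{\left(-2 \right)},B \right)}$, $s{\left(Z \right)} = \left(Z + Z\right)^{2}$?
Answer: $13552$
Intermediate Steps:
$s{\left(Z \right)} = 4 Z^{2}$ ($s{\left(Z \right)} = \left(2 Z\right)^{2} = 4 Z^{2}$)
$P{\left(B,K \right)} = -4 + B + K$ ($P{\left(B,K \right)} = \left(B + K\right) - 4 = -4 + B + K$)
$s{\left(-11 \right)} P{\left(23,9 \right)} = 4 \left(-11\right)^{2} \left(-4 + 23 + 9\right) = 4 \cdot 121 \cdot 28 = 484 \cdot 28 = 13552$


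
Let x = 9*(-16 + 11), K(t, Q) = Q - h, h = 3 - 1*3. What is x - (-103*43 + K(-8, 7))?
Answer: 4377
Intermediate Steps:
h = 0 (h = 3 - 3 = 0)
K(t, Q) = Q (K(t, Q) = Q - 1*0 = Q + 0 = Q)
x = -45 (x = 9*(-5) = -45)
x - (-103*43 + K(-8, 7)) = -45 - (-103*43 + 7) = -45 - (-4429 + 7) = -45 - 1*(-4422) = -45 + 4422 = 4377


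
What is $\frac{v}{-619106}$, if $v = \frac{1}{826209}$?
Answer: $- \frac{1}{511510949154} \approx -1.955 \cdot 10^{-12}$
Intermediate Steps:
$v = \frac{1}{826209} \approx 1.2103 \cdot 10^{-6}$
$\frac{v}{-619106} = \frac{1}{826209 \left(-619106\right)} = \frac{1}{826209} \left(- \frac{1}{619106}\right) = - \frac{1}{511510949154}$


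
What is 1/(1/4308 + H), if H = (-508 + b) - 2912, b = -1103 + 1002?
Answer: -4308/15168467 ≈ -0.00028401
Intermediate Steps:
b = -101
H = -3521 (H = (-508 - 101) - 2912 = -609 - 2912 = -3521)
1/(1/4308 + H) = 1/(1/4308 - 3521) = 1/(-15168467/4308) = -4308/15168467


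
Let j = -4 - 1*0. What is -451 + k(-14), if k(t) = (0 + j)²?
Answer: -435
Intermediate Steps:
j = -4 (j = -4 + 0 = -4)
k(t) = 16 (k(t) = (0 - 4)² = (-4)² = 16)
-451 + k(-14) = -451 + 16 = -435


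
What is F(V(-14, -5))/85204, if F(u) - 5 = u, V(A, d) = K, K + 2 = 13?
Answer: 4/21301 ≈ 0.00018778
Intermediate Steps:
K = 11 (K = -2 + 13 = 11)
V(A, d) = 11
F(u) = 5 + u
F(V(-14, -5))/85204 = (5 + 11)/85204 = 16*(1/85204) = 4/21301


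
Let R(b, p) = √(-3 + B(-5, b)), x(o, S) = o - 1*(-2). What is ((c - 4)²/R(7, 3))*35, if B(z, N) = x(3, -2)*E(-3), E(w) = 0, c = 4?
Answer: 0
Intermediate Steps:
x(o, S) = 2 + o (x(o, S) = o + 2 = 2 + o)
B(z, N) = 0 (B(z, N) = (2 + 3)*0 = 5*0 = 0)
R(b, p) = I*√3 (R(b, p) = √(-3 + 0) = √(-3) = I*√3)
((c - 4)²/R(7, 3))*35 = ((4 - 4)²/((I*√3)))*35 = (-I*√3/3*0²)*35 = (-I*√3/3*0)*35 = 0*35 = 0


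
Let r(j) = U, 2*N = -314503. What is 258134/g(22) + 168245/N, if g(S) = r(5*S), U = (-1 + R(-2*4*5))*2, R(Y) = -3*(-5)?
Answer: 5798178263/629006 ≈ 9218.0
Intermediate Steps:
N = -314503/2 (N = (½)*(-314503) = -314503/2 ≈ -1.5725e+5)
R(Y) = 15
U = 28 (U = (-1 + 15)*2 = 14*2 = 28)
r(j) = 28
g(S) = 28
258134/g(22) + 168245/N = 258134/28 + 168245/(-314503/2) = 258134*(1/28) + 168245*(-2/314503) = 129067/14 - 48070/44929 = 5798178263/629006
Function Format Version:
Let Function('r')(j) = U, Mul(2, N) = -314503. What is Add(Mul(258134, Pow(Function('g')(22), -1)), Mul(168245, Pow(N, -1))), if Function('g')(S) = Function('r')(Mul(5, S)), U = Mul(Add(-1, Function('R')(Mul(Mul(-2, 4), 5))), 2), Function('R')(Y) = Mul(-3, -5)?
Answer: Rational(5798178263, 629006) ≈ 9218.0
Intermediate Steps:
N = Rational(-314503, 2) (N = Mul(Rational(1, 2), -314503) = Rational(-314503, 2) ≈ -1.5725e+5)
Function('R')(Y) = 15
U = 28 (U = Mul(Add(-1, 15), 2) = Mul(14, 2) = 28)
Function('r')(j) = 28
Function('g')(S) = 28
Add(Mul(258134, Pow(Function('g')(22), -1)), Mul(168245, Pow(N, -1))) = Add(Mul(258134, Pow(28, -1)), Mul(168245, Pow(Rational(-314503, 2), -1))) = Add(Mul(258134, Rational(1, 28)), Mul(168245, Rational(-2, 314503))) = Add(Rational(129067, 14), Rational(-48070, 44929)) = Rational(5798178263, 629006)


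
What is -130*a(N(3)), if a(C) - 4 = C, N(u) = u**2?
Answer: -1690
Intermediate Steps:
a(C) = 4 + C
-130*a(N(3)) = -130*(4 + 3**2) = -130*(4 + 9) = -130*13 = -1690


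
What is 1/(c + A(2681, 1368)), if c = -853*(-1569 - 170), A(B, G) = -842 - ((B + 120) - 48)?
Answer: 1/1479772 ≈ 6.7578e-7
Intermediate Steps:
A(B, G) = -914 - B (A(B, G) = -842 - ((120 + B) - 48) = -842 - (72 + B) = -842 + (-72 - B) = -914 - B)
c = 1483367 (c = -853*(-1739) = 1483367)
1/(c + A(2681, 1368)) = 1/(1483367 + (-914 - 1*2681)) = 1/(1483367 + (-914 - 2681)) = 1/(1483367 - 3595) = 1/1479772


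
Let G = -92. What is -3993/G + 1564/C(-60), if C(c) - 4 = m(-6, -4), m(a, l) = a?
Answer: -67951/92 ≈ -738.60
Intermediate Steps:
C(c) = -2 (C(c) = 4 - 6 = -2)
-3993/G + 1564/C(-60) = -3993/(-92) + 1564/(-2) = -3993*(-1/92) + 1564*(-1/2) = 3993/92 - 782 = -67951/92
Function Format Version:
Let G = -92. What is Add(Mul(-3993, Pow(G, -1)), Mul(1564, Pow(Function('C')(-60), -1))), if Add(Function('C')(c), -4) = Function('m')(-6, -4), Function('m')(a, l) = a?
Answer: Rational(-67951, 92) ≈ -738.60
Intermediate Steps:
Function('C')(c) = -2 (Function('C')(c) = Add(4, -6) = -2)
Add(Mul(-3993, Pow(G, -1)), Mul(1564, Pow(Function('C')(-60), -1))) = Add(Mul(-3993, Pow(-92, -1)), Mul(1564, Pow(-2, -1))) = Add(Mul(-3993, Rational(-1, 92)), Mul(1564, Rational(-1, 2))) = Add(Rational(3993, 92), -782) = Rational(-67951, 92)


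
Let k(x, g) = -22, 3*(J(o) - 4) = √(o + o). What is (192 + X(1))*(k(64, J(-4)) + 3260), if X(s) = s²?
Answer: 624934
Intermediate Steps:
J(o) = 4 + √2*√o/3 (J(o) = 4 + √(o + o)/3 = 4 + √(2*o)/3 = 4 + (√2*√o)/3 = 4 + √2*√o/3)
(192 + X(1))*(k(64, J(-4)) + 3260) = (192 + 1²)*(-22 + 3260) = (192 + 1)*3238 = 193*3238 = 624934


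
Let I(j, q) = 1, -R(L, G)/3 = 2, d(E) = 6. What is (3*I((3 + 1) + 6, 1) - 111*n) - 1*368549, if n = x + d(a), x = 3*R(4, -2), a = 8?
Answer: -367214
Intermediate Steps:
R(L, G) = -6 (R(L, G) = -3*2 = -6)
x = -18 (x = 3*(-6) = -18)
n = -12 (n = -18 + 6 = -12)
(3*I((3 + 1) + 6, 1) - 111*n) - 1*368549 = (3*1 - 111*(-12)) - 1*368549 = (3 + 1332) - 368549 = 1335 - 368549 = -367214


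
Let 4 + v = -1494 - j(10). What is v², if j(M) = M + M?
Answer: 2304324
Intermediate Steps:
j(M) = 2*M
v = -1518 (v = -4 + (-1494 - 2*10) = -4 + (-1494 - 1*20) = -4 + (-1494 - 20) = -4 - 1514 = -1518)
v² = (-1518)² = 2304324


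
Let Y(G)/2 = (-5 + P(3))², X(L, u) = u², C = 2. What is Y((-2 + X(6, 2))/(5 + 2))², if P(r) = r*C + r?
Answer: 1024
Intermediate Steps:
P(r) = 3*r (P(r) = r*2 + r = 2*r + r = 3*r)
Y(G) = 32 (Y(G) = 2*(-5 + 3*3)² = 2*(-5 + 9)² = 2*4² = 2*16 = 32)
Y((-2 + X(6, 2))/(5 + 2))² = 32² = 1024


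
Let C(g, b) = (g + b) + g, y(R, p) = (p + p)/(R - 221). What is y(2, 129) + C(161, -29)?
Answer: 21303/73 ≈ 291.82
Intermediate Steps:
y(R, p) = 2*p/(-221 + R) (y(R, p) = (2*p)/(-221 + R) = 2*p/(-221 + R))
C(g, b) = b + 2*g (C(g, b) = (b + g) + g = b + 2*g)
y(2, 129) + C(161, -29) = 2*129/(-221 + 2) + (-29 + 2*161) = 2*129/(-219) + (-29 + 322) = 2*129*(-1/219) + 293 = -86/73 + 293 = 21303/73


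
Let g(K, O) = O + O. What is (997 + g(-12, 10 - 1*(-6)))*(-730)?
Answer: -751170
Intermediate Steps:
g(K, O) = 2*O
(997 + g(-12, 10 - 1*(-6)))*(-730) = (997 + 2*(10 - 1*(-6)))*(-730) = (997 + 2*(10 + 6))*(-730) = (997 + 2*16)*(-730) = (997 + 32)*(-730) = 1029*(-730) = -751170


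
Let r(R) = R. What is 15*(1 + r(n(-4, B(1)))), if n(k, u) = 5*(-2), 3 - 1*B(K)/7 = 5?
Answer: -135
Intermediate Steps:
B(K) = -14 (B(K) = 21 - 7*5 = 21 - 35 = -14)
n(k, u) = -10
15*(1 + r(n(-4, B(1)))) = 15*(1 - 10) = 15*(-9) = -135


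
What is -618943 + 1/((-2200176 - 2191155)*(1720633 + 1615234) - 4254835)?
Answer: -9066834375015470717/14648900423812 ≈ -6.1894e+5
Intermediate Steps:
-618943 + 1/((-2200176 - 2191155)*(1720633 + 1615234) - 4254835) = -618943 + 1/(-4391331*3335867 - 4254835) = -618943 + 1/(-14648896168977 - 4254835) = -618943 + 1/(-14648900423812) = -618943 - 1/14648900423812 = -9066834375015470717/14648900423812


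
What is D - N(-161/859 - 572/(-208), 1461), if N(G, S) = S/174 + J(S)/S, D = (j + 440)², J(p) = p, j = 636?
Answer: 67150463/58 ≈ 1.1578e+6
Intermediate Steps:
D = 1157776 (D = (636 + 440)² = 1076² = 1157776)
N(G, S) = 1 + S/174 (N(G, S) = S/174 + S/S = S*(1/174) + 1 = S/174 + 1 = 1 + S/174)
D - N(-161/859 - 572/(-208), 1461) = 1157776 - (1 + (1/174)*1461) = 1157776 - (1 + 487/58) = 1157776 - 1*545/58 = 1157776 - 545/58 = 67150463/58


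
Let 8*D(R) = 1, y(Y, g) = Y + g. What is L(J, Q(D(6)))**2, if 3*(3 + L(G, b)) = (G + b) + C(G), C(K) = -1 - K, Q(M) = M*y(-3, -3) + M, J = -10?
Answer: 7225/576 ≈ 12.543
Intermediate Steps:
D(R) = 1/8 (D(R) = (1/8)*1 = 1/8)
Q(M) = -5*M (Q(M) = M*(-3 - 3) + M = M*(-6) + M = -6*M + M = -5*M)
L(G, b) = -10/3 + b/3 (L(G, b) = -3 + ((G + b) + (-1 - G))/3 = -3 + (-1 + b)/3 = -3 + (-1/3 + b/3) = -10/3 + b/3)
L(J, Q(D(6)))**2 = (-10/3 + (-5*1/8)/3)**2 = (-10/3 + (1/3)*(-5/8))**2 = (-10/3 - 5/24)**2 = (-85/24)**2 = 7225/576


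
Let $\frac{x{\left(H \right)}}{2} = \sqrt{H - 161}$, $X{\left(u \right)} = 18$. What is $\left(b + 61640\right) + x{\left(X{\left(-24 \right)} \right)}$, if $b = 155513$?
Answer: $217153 + 2 i \sqrt{143} \approx 2.1715 \cdot 10^{5} + 23.917 i$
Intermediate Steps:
$x{\left(H \right)} = 2 \sqrt{-161 + H}$ ($x{\left(H \right)} = 2 \sqrt{H - 161} = 2 \sqrt{-161 + H}$)
$\left(b + 61640\right) + x{\left(X{\left(-24 \right)} \right)} = \left(155513 + 61640\right) + 2 \sqrt{-161 + 18} = 217153 + 2 \sqrt{-143} = 217153 + 2 i \sqrt{143}$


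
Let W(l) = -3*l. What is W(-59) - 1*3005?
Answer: -2828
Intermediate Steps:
W(-59) - 1*3005 = -3*(-59) - 1*3005 = 177 - 3005 = -2828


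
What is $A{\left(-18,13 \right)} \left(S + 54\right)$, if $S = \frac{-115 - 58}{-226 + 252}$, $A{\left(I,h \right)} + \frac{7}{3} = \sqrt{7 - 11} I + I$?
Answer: $- \frac{75091}{78} - \frac{22158 i}{13} \approx -962.71 - 1704.5 i$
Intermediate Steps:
$A{\left(I,h \right)} = - \frac{7}{3} + I + 2 i I$ ($A{\left(I,h \right)} = - \frac{7}{3} + \left(\sqrt{7 - 11} I + I\right) = - \frac{7}{3} + \left(\sqrt{-4} I + I\right) = - \frac{7}{3} + \left(2 i I + I\right) = - \frac{7}{3} + \left(I + 2 i I\right) = - \frac{7}{3} + I + 2 i I$)
$S = - \frac{173}{26} \approx -6.6538$
$A{\left(-18,13 \right)} \left(S + 54\right) = \left(- \frac{7}{3} - 18 + 2 i \left(-18\right)\right) \left(- \frac{173}{26} + 54\right) = \left(- \frac{7}{3} - 18 - 36 i\right) \frac{1231}{26} = \left(- \frac{61}{3} - 36 i\right) \frac{1231}{26} = - \frac{75091}{78} - \frac{22158 i}{13}$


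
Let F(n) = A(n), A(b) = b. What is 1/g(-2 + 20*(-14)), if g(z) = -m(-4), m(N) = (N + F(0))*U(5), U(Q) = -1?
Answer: -¼ ≈ -0.25000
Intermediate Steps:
F(n) = n
m(N) = -N (m(N) = (N + 0)*(-1) = N*(-1) = -N)
g(z) = -4 (g(z) = -(-1)*(-4) = -1*4 = -4)
1/g(-2 + 20*(-14)) = 1/(-4) = -¼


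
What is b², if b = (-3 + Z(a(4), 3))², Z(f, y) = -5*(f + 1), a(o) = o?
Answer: 614656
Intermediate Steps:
Z(f, y) = -5 - 5*f (Z(f, y) = -5*(1 + f) = -5 - 5*f)
b = 784 (b = (-3 + (-5 - 5*4))² = (-3 + (-5 - 20))² = (-3 - 25)² = (-28)² = 784)
b² = 784² = 614656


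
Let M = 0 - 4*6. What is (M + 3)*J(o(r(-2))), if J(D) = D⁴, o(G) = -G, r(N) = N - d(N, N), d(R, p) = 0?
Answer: -336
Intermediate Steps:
r(N) = N (r(N) = N - 1*0 = N + 0 = N)
M = -24 (M = 0 - 24 = -24)
(M + 3)*J(o(r(-2))) = (-24 + 3)*(-1*(-2))⁴ = -21*2⁴ = -21*16 = -336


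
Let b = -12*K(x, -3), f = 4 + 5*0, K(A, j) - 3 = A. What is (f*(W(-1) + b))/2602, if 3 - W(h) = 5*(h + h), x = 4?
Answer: -142/1301 ≈ -0.10915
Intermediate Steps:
W(h) = 3 - 10*h (W(h) = 3 - 5*(h + h) = 3 - 5*2*h = 3 - 10*h)
K(A, j) = 3 + A
f = 4 (f = 4 + 0 = 4)
b = -84 (b = -12*(3 + 4) = -12*7 = -84)
(f*(W(-1) + b))/2602 = (4*((3 - 10*(-1)) - 84))/2602 = (4*((3 + 10) - 84))*(1/2602) = (4*(13 - 84))*(1/2602) = (4*(-71))*(1/2602) = -284*1/2602 = -142/1301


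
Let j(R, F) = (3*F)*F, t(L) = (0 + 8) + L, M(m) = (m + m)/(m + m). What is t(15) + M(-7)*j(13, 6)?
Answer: 131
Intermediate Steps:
M(m) = 1 (M(m) = (2*m)/((2*m)) = (2*m)*(1/(2*m)) = 1)
t(L) = 8 + L
j(R, F) = 3*F²
t(15) + M(-7)*j(13, 6) = (8 + 15) + 1*(3*6²) = 23 + 1*(3*36) = 23 + 1*108 = 23 + 108 = 131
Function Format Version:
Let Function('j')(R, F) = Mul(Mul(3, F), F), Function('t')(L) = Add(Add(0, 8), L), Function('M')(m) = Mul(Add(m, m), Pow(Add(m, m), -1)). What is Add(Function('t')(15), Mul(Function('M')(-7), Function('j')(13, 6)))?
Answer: 131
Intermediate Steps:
Function('M')(m) = 1 (Function('M')(m) = Mul(Mul(2, m), Pow(Mul(2, m), -1)) = Mul(Mul(2, m), Mul(Rational(1, 2), Pow(m, -1))) = 1)
Function('t')(L) = Add(8, L)
Function('j')(R, F) = Mul(3, Pow(F, 2))
Add(Function('t')(15), Mul(Function('M')(-7), Function('j')(13, 6))) = Add(Add(8, 15), Mul(1, Mul(3, Pow(6, 2)))) = Add(23, Mul(1, Mul(3, 36))) = Add(23, Mul(1, 108)) = Add(23, 108) = 131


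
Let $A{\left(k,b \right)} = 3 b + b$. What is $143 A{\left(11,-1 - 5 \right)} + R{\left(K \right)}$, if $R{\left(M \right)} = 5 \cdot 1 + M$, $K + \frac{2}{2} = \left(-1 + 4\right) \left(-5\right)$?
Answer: $-3443$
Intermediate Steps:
$K = -16$ ($K = -1 + \left(-1 + 4\right) \left(-5\right) = -1 + 3 \left(-5\right) = -1 - 15 = -16$)
$A{\left(k,b \right)} = 4 b$
$R{\left(M \right)} = 5 + M$
$143 A{\left(11,-1 - 5 \right)} + R{\left(K \right)} = 143 \cdot 4 \left(-1 - 5\right) + \left(5 - 16\right) = 143 \cdot 4 \left(-1 - 5\right) - 11 = 143 \cdot 4 \left(-6\right) - 11 = 143 \left(-24\right) - 11 = -3432 - 11 = -3443$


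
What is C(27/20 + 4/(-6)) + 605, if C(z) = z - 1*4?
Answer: 36101/60 ≈ 601.68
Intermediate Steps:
C(z) = -4 + z (C(z) = z - 4 = -4 + z)
C(27/20 + 4/(-6)) + 605 = (-4 + (27/20 + 4/(-6))) + 605 = (-4 + (27*(1/20) + 4*(-1/6))) + 605 = (-4 + (27/20 - 2/3)) + 605 = (-4 + 41/60) + 605 = -199/60 + 605 = 36101/60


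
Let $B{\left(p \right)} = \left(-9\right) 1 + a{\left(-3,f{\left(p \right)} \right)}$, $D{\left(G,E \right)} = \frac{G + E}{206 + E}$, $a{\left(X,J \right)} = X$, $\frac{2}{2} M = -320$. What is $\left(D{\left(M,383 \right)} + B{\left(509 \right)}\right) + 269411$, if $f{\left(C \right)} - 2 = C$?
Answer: $\frac{158676074}{589} \approx 2.694 \cdot 10^{5}$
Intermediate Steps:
$M = -320$
$f{\left(C \right)} = 2 + C$
$D{\left(G,E \right)} = \frac{E + G}{206 + E}$
$B{\left(p \right)} = -12$ ($B{\left(p \right)} = \left(-9\right) 1 - 3 = -9 - 3 = -12$)
$\left(D{\left(M,383 \right)} + B{\left(509 \right)}\right) + 269411 = \left(\frac{383 - 320}{206 + 383} - 12\right) + 269411 = \left(\frac{1}{589} \cdot 63 - 12\right) + 269411 = \left(\frac{63}{589} - 12\right) + 269411 = - \frac{7005}{589} + 269411 = \frac{158676074}{589}$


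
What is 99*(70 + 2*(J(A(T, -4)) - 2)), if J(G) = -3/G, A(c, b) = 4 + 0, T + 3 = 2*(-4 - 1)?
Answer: 12771/2 ≈ 6385.5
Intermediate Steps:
T = -13 (T = -3 + 2*(-4 - 1) = -3 + 2*(-5) = -3 - 10 = -13)
A(c, b) = 4
99*(70 + 2*(J(A(T, -4)) - 2)) = 99*(70 + 2*(-3/4 - 2)) = 99*(70 + 2*(-11/4)) = 99*(70 - 11/2) = 99*(129/2) = 12771/2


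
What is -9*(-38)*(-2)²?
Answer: 1368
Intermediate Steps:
-9*(-38)*(-2)² = 342*4 = 1368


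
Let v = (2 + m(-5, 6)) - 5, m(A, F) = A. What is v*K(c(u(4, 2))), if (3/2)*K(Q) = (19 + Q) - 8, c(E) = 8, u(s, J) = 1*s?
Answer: -304/3 ≈ -101.33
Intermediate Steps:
u(s, J) = s
K(Q) = 22/3 + 2*Q/3 (K(Q) = 2*((19 + Q) - 8)/3 = 2*(11 + Q)/3 = 22/3 + 2*Q/3)
v = -8 (v = (2 - 5) - 5 = -3 - 5 = -8)
v*K(c(u(4, 2))) = -8*(22/3 + (⅔)*8) = -8*(22/3 + 16/3) = -8*38/3 = -304/3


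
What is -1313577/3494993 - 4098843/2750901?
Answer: -5979649291992/3204793246231 ≈ -1.8658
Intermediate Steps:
-1313577/3494993 - 4098843/2750901 = -1313577*1/3494993 - 4098843*1/2750901 = -1313577/3494993 - 1366281/916967 = -5979649291992/3204793246231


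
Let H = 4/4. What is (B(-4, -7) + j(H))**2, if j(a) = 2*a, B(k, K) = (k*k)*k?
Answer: 3844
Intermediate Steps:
B(k, K) = k**3 (B(k, K) = k**2*k = k**3)
H = 1 (H = 4*(1/4) = 1)
(B(-4, -7) + j(H))**2 = ((-4)**3 + 2*1)**2 = (-64 + 2)**2 = (-62)**2 = 3844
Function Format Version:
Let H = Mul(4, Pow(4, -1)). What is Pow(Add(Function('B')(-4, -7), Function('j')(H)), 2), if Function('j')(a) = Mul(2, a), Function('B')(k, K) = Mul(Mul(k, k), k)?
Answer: 3844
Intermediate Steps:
Function('B')(k, K) = Pow(k, 3) (Function('B')(k, K) = Mul(Pow(k, 2), k) = Pow(k, 3))
H = 1 (H = Mul(4, Rational(1, 4)) = 1)
Pow(Add(Function('B')(-4, -7), Function('j')(H)), 2) = Pow(Add(Pow(-4, 3), Mul(2, 1)), 2) = Pow(Add(-64, 2), 2) = Pow(-62, 2) = 3844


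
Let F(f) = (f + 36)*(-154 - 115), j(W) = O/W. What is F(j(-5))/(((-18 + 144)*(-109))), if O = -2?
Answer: 3497/4905 ≈ 0.71295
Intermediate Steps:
j(W) = -2/W
F(f) = -9684 - 269*f (F(f) = (36 + f)*(-269) = -9684 - 269*f)
F(j(-5))/(((-18 + 144)*(-109))) = (-9684 - (-538)/(-5))/(((-18 + 144)*(-109))) = (-9684 - (-538)*(-1)/5)/((126*(-109))) = (-9684 - 269*⅖)/(-13734) = (-9684 - 538/5)*(-1/13734) = -48958/5*(-1/13734) = 3497/4905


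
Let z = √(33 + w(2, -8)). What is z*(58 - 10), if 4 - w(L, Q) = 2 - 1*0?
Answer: 48*√35 ≈ 283.97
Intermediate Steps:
w(L, Q) = 2 (w(L, Q) = 4 - (2 - 1*0) = 4 - (2 + 0) = 4 - 1*2 = 4 - 2 = 2)
z = √35 (z = √(33 + 2) = √35 ≈ 5.9161)
z*(58 - 10) = √35*(58 - 10) = √35*48 = 48*√35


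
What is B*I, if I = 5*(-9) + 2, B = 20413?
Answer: -877759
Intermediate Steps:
I = -43 (I = -45 + 2 = -43)
B*I = 20413*(-43) = -877759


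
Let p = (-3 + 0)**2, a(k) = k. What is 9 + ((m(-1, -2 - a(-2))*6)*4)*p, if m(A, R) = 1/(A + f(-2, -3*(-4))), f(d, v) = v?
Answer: 315/11 ≈ 28.636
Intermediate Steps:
m(A, R) = 1/(12 + A) (m(A, R) = 1/(A - 3*(-4)) = 1/(A + 12) = 1/(12 + A))
p = 9 (p = (-3)**2 = 9)
9 + ((m(-1, -2 - a(-2))*6)*4)*p = 9 + ((6/(12 - 1))*4)*9 = 9 + ((6/11)*4)*9 = 9 + (24/11)*9 = 9 + 216/11 = 315/11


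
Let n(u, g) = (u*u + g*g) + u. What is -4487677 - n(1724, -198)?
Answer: -7500781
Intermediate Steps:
n(u, g) = u + g**2 + u**2 (n(u, g) = (u**2 + g**2) + u = (g**2 + u**2) + u = u + g**2 + u**2)
-4487677 - n(1724, -198) = -4487677 - (1724 + (-198)**2 + 1724**2) = -4487677 - (1724 + 39204 + 2972176) = -4487677 - 1*3013104 = -4487677 - 3013104 = -7500781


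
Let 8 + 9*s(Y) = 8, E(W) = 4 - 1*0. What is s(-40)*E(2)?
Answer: 0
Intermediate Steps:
E(W) = 4 (E(W) = 4 + 0 = 4)
s(Y) = 0 (s(Y) = -8/9 + (⅑)*8 = -8/9 + 8/9 = 0)
s(-40)*E(2) = 0*4 = 0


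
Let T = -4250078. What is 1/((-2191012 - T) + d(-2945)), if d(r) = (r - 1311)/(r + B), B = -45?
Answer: 1495/3078305798 ≈ 4.8566e-7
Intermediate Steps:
d(r) = (-1311 + r)/(-45 + r) (d(r) = (r - 1311)/(r - 45) = (-1311 + r)/(-45 + r))
1/((-2191012 - T) + d(-2945)) = 1/((-2191012 - 1*(-4250078)) + (-1311 - 2945)/(-45 - 2945)) = 1/((-2191012 + 4250078) - 4256/(-2990)) = 1/(2059066 - 1/2990*(-4256)) = 1/(2059066 + 2128/1495) = 1/(3078305798/1495) = 1495/3078305798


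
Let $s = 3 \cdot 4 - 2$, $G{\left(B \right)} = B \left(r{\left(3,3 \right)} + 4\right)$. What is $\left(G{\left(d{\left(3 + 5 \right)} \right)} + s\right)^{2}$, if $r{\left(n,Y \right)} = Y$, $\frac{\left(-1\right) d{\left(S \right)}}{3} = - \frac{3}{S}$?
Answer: $\frac{20449}{64} \approx 319.52$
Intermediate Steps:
$d{\left(S \right)} = \frac{9}{S}$ ($d{\left(S \right)} = - 3 \left(- \frac{3}{S}\right) = \frac{9}{S}$)
$G{\left(B \right)} = 7 B$ ($G{\left(B \right)} = B \left(3 + 4\right) = B 7 = 7 B$)
$s = 10$ ($s = 12 - 2 = 10$)
$\left(G{\left(d{\left(3 + 5 \right)} \right)} + s\right)^{2} = \left(7 \frac{9}{3 + 5} + 10\right)^{2} = \left(7 \cdot \frac{9}{8} + 10\right)^{2} = \left(\frac{63}{8} + 10\right)^{2} = \left(\frac{143}{8}\right)^{2} = \frac{20449}{64}$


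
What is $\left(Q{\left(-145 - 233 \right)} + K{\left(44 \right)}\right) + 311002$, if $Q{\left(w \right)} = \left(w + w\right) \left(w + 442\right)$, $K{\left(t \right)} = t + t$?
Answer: $262706$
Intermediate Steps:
$K{\left(t \right)} = 2 t$
$Q{\left(w \right)} = 2 w \left(442 + w\right)$
$\left(Q{\left(-145 - 233 \right)} + K{\left(44 \right)}\right) + 311002 = \left(2 \left(-145 - 233\right) \left(442 - 378\right) + 2 \cdot 44\right) + 311002 = \left(2 \left(-378\right) \left(442 - 378\right) + 88\right) + 311002 = \left(2 \left(-378\right) 64 + 88\right) + 311002 = \left(-48384 + 88\right) + 311002 = -48296 + 311002 = 262706$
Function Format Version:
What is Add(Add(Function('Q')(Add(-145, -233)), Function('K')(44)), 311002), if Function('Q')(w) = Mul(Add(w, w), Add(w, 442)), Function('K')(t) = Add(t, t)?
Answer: 262706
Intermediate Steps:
Function('K')(t) = Mul(2, t)
Function('Q')(w) = Mul(2, w, Add(442, w)) (Function('Q')(w) = Mul(Mul(2, w), Add(442, w)) = Mul(2, w, Add(442, w)))
Add(Add(Function('Q')(Add(-145, -233)), Function('K')(44)), 311002) = Add(Add(Mul(2, Add(-145, -233), Add(442, Add(-145, -233))), Mul(2, 44)), 311002) = Add(Add(Mul(2, -378, Add(442, -378)), 88), 311002) = Add(Add(Mul(2, -378, 64), 88), 311002) = Add(Add(-48384, 88), 311002) = Add(-48296, 311002) = 262706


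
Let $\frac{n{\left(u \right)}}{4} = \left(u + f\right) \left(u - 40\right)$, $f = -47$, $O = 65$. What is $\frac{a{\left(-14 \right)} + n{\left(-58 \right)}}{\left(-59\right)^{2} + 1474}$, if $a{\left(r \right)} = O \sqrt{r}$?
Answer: $\frac{8232}{991} + \frac{13 i \sqrt{14}}{991} \approx 8.3068 + 0.049083 i$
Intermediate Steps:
$a{\left(r \right)} = 65 \sqrt{r}$
$n{\left(u \right)} = 4 \left(-47 + u\right) \left(-40 + u\right)$ ($n{\left(u \right)} = 4 \left(u - 47\right) \left(u - 40\right) = 4 \left(-47 + u\right) \left(-40 + u\right)$)
$\frac{a{\left(-14 \right)} + n{\left(-58 \right)}}{\left(-59\right)^{2} + 1474} = \frac{65 \sqrt{-14} + \left(7520 - -20184 + 4 \left(-58\right)^{2}\right)}{\left(-59\right)^{2} + 1474} = \frac{65 i \sqrt{14} + \left(7520 + 20184 + 4 \cdot 3364\right)}{3481 + 1474} = \frac{65 i \sqrt{14} + \left(7520 + 20184 + 13456\right)}{4955} = \left(65 i \sqrt{14} + 41160\right) \frac{1}{4955} = \left(41160 + 65 i \sqrt{14}\right) \frac{1}{4955} = \frac{8232}{991} + \frac{13 i \sqrt{14}}{991}$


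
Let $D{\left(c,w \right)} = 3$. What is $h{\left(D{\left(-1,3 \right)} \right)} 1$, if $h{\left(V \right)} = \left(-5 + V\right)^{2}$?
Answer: $4$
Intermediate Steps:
$h{\left(D{\left(-1,3 \right)} \right)} 1 = \left(-5 + 3\right)^{2} \cdot 1 = \left(-2\right)^{2} \cdot 1 = 4 \cdot 1 = 4$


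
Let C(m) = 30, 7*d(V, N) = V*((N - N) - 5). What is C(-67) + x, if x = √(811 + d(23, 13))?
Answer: 30 + 3*√4326/7 ≈ 58.188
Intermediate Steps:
d(V, N) = -5*V/7 (d(V, N) = (V*((N - N) - 5))/7 = (V*(0 - 5))/7 = (V*(-5))/7 = (-5*V)/7 = -5*V/7)
x = 3*√4326/7 (x = √(811 - 5/7*23) = √(811 - 115/7) = √(5562/7) = 3*√4326/7 ≈ 28.188)
C(-67) + x = 30 + 3*√4326/7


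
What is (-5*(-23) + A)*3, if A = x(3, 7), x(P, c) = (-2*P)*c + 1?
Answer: 222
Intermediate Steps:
x(P, c) = 1 - 2*P*c (x(P, c) = -2*P*c + 1 = 1 - 2*P*c)
A = -41 (A = 1 - 2*3*7 = 1 - 42 = -41)
(-5*(-23) + A)*3 = (-5*(-23) - 41)*3 = (115 - 41)*3 = 74*3 = 222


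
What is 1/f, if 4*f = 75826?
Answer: 2/37913 ≈ 5.2752e-5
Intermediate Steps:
f = 37913/2 (f = (¼)*75826 = 37913/2 ≈ 18957.)
1/f = 1/(37913/2) = 2/37913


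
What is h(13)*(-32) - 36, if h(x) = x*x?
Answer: -5444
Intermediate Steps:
h(x) = x²
h(13)*(-32) - 36 = 13²*(-32) - 36 = 169*(-32) - 36 = -5408 - 36 = -5444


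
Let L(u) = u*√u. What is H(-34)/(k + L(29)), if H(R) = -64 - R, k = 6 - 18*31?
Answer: 3312/56063 + 174*√29/56063 ≈ 0.075790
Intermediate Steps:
k = -552 (k = 6 - 558 = -552)
L(u) = u^(3/2)
H(-34)/(k + L(29)) = (-64 - 1*(-34))/(-552 + 29^(3/2)) = (-64 + 34)/(-552 + 29*√29) = -30/(-552 + 29*√29)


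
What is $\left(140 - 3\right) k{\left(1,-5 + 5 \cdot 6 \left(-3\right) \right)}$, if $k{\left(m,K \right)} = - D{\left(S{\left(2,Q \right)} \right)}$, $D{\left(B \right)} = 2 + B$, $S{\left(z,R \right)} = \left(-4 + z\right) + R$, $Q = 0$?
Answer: $0$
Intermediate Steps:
$S{\left(z,R \right)} = -4 + R + z$
$k{\left(m,K \right)} = 0$ ($k{\left(m,K \right)} = - (2 + \left(-4 + 0 + 2\right)) = - (2 - 2) = \left(-1\right) 0 = 0$)
$\left(140 - 3\right) k{\left(1,-5 + 5 \cdot 6 \left(-3\right) \right)} = \left(140 - 3\right) 0 = 137 \cdot 0 = 0$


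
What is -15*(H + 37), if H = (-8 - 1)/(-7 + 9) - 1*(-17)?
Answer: -1485/2 ≈ -742.50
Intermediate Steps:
H = 25/2 (H = -9/2 + 17 = 25/2 ≈ 12.500)
-15*(H + 37) = -15*(25/2 + 37) = -15*99/2 = -1485/2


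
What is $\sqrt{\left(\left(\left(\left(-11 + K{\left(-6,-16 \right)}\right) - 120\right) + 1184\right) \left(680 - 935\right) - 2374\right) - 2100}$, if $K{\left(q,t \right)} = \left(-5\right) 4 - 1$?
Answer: $i \sqrt{267634} \approx 517.33 i$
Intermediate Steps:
$K{\left(q,t \right)} = -21$ ($K{\left(q,t \right)} = -20 - 1 = -21$)
$\sqrt{\left(\left(\left(\left(-11 + K{\left(-6,-16 \right)}\right) - 120\right) + 1184\right) \left(680 - 935\right) - 2374\right) - 2100} = \sqrt{\left(\left(\left(\left(-11 - 21\right) - 120\right) + 1184\right) \left(680 - 935\right) - 2374\right) - 2100} = \sqrt{\left(\left(\left(-32 - 120\right) + 1184\right) \left(-255\right) - 2374\right) - 2100} = \sqrt{\left(\left(-152 + 1184\right) \left(-255\right) - 2374\right) - 2100} = \sqrt{\left(1032 \left(-255\right) - 2374\right) - 2100} = \sqrt{\left(-263160 - 2374\right) - 2100} = \sqrt{-265534 - 2100} = \sqrt{-267634} = i \sqrt{267634}$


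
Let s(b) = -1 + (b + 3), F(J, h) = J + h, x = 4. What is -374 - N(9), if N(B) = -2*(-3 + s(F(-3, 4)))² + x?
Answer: -378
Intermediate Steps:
s(b) = 2 + b (s(b) = -1 + (3 + b) = 2 + b)
N(B) = 4 (N(B) = -2*(-3 + (2 + (-3 + 4)))² + 4 = -2*(-3 + (2 + 1))² + 4 = -2*(-3 + 3)² + 4 = -2*0² + 4 = -2*0 + 4 = 0 + 4 = 4)
-374 - N(9) = -374 - 1*4 = -374 - 4 = -378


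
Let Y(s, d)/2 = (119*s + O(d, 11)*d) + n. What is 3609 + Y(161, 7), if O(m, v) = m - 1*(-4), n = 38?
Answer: 42157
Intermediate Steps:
O(m, v) = 4 + m (O(m, v) = m + 4 = 4 + m)
Y(s, d) = 76 + 238*s + 2*d*(4 + d) (Y(s, d) = 2*((119*s + (4 + d)*d) + 38) = 2*((119*s + d*(4 + d)) + 38) = 2*(38 + 119*s + d*(4 + d)) = 76 + 238*s + 2*d*(4 + d))
3609 + Y(161, 7) = 3609 + (76 + 238*161 + 2*7*(4 + 7)) = 3609 + (76 + 38318 + 2*7*11) = 3609 + (76 + 38318 + 154) = 3609 + 38548 = 42157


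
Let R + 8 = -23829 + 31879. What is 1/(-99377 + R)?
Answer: -1/91335 ≈ -1.0949e-5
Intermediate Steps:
R = 8042 (R = -8 + (-23829 + 31879) = -8 + 8050 = 8042)
1/(-99377 + R) = 1/(-99377 + 8042) = 1/(-91335) = -1/91335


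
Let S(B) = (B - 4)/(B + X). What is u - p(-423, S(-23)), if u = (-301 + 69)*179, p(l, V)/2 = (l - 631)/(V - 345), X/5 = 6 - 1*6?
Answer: -82112977/1977 ≈ -41534.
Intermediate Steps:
X = 0 (X = 5*(6 - 1*6) = 5*(6 - 6) = 5*0 = 0)
S(B) = (-4 + B)/B (S(B) = (B - 4)/(B + 0) = (-4 + B)/B)
p(l, V) = 2*(-631 + l)/(-345 + V) (p(l, V) = 2*((l - 631)/(V - 345)) = 2*((-631 + l)/(-345 + V)) = 2*(-631 + l)/(-345 + V))
u = -41528 (u = -232*179 = -41528)
u - p(-423, S(-23)) = -41528 - 2*(-631 - 423)/(-345 + (-4 - 23)/(-23)) = -41528 - 2*(-1054)/(-345 - 1/23*(-27)) = -41528 - 2*(-1054)/(-345 + 27/23) = -41528 - 2*(-1054)/(-7908/23) = -41528 - 2*(-23)*(-1054)/7908 = -41528 - 1*12121/1977 = -41528 - 12121/1977 = -82112977/1977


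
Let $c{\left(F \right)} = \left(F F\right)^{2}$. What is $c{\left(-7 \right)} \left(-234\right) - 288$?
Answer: $-562122$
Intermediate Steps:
$c{\left(F \right)} = F^{4}$ ($c{\left(F \right)} = \left(F^{2}\right)^{2} = F^{4}$)
$c{\left(-7 \right)} \left(-234\right) - 288 = \left(-7\right)^{4} \left(-234\right) - 288 = 2401 \left(-234\right) - 288 = -561834 - 288 = -562122$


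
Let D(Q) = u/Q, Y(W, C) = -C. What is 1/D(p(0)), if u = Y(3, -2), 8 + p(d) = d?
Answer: -4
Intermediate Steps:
p(d) = -8 + d
u = 2 (u = -1*(-2) = 2)
D(Q) = 2/Q
1/D(p(0)) = 1/(2/(-8 + 0)) = 1/(2/(-8)) = 1/(2*(-1/8)) = 1/(-1/4) = -4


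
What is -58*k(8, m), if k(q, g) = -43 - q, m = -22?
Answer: 2958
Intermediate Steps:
-58*k(8, m) = -58*(-43 - 1*8) = -58*(-43 - 8) = -58*(-51) = 2958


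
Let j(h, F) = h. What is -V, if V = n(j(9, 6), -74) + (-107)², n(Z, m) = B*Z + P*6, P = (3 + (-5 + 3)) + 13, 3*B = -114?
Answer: -11191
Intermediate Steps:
B = -38 (B = (⅓)*(-114) = -38)
P = 14 (P = (3 - 2) + 13 = 1 + 13 = 14)
n(Z, m) = 84 - 38*Z (n(Z, m) = -38*Z + 14*6 = -38*Z + 84 = 84 - 38*Z)
V = 11191 (V = (84 - 38*9) + (-107)² = (84 - 342) + 11449 = -258 + 11449 = 11191)
-V = -1*11191 = -11191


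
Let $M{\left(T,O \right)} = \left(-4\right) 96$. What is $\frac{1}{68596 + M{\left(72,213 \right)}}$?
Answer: $\frac{1}{68212} \approx 1.466 \cdot 10^{-5}$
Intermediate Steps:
$M{\left(T,O \right)} = -384$
$\frac{1}{68596 + M{\left(72,213 \right)}} = \frac{1}{68596 - 384} = \frac{1}{68212}$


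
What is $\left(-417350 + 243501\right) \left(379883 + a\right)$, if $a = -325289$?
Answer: $-9491112306$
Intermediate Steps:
$\left(-417350 + 243501\right) \left(379883 + a\right) = \left(-417350 + 243501\right) \left(379883 - 325289\right) = \left(-173849\right) 54594 = -9491112306$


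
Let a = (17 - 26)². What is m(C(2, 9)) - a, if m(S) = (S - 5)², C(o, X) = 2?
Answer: -72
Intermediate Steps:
m(S) = (-5 + S)²
a = 81 (a = (-9)² = 81)
m(C(2, 9)) - a = (-5 + 2)² - 1*81 = (-3)² - 81 = 9 - 81 = -72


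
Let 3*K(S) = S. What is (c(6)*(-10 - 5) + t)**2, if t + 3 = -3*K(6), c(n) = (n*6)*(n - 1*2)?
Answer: 4704561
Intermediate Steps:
c(n) = 6*n*(-2 + n) (c(n) = (6*n)*(n - 2) = (6*n)*(-2 + n) = 6*n*(-2 + n))
K(S) = S/3
t = -9 (t = -3 - 6 = -9)
(c(6)*(-10 - 5) + t)**2 = ((6*6*(-2 + 6))*(-10 - 5) - 9)**2 = ((6*6*4)*(-15) - 9)**2 = (144*(-15) - 9)**2 = (-2160 - 9)**2 = (-2169)**2 = 4704561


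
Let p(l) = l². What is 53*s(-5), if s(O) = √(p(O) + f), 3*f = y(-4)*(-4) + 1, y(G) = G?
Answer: 106*√69/3 ≈ 293.50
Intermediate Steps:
f = 17/3 (f = (-4*(-4) + 1)/3 = (16 + 1)/3 = (⅓)*17 = 17/3 ≈ 5.6667)
s(O) = √(17/3 + O²) (s(O) = √(O² + 17/3) = √(17/3 + O²))
53*s(-5) = 53*(√(51 + 9*(-5)²)/3) = 53*(√(51 + 9*25)/3) = 53*(√(51 + 225)/3) = 53*(√276/3) = 53*((2*√69)/3) = 53*(2*√69/3) = 106*√69/3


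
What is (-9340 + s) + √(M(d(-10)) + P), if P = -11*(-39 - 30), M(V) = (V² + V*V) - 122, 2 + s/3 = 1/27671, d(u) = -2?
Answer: -258613163/27671 + √645 ≈ -9320.6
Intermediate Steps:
s = -166023/27671 (s = -6 + 3/27671 = -166023/27671 ≈ -5.9999)
M(V) = -122 + 2*V² (M(V) = (V² + V²) - 122 = 2*V² - 122 = -122 + 2*V²)
P = 759 (P = -11*(-69) = 759)
(-9340 + s) + √(M(d(-10)) + P) = (-9340 - 166023/27671) + √((-122 + 2*(-2)²) + 759) = -258613163/27671 + √((-122 + 2*4) + 759) = -258613163/27671 + √((-122 + 8) + 759) = -258613163/27671 + √(-114 + 759) = -258613163/27671 + √645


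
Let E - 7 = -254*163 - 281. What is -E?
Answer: 41676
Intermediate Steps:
E = -41676 (E = 7 + (-254*163 - 281) = 7 + (-41402 - 281) = 7 - 41683 = -41676)
-E = -1*(-41676) = 41676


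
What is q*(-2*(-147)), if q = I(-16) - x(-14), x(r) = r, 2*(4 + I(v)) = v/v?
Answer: 3087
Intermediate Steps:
I(v) = -7/2 (I(v) = -4 + (v/v)/2 = -4 + (1/2)*1 = -4 + 1/2 = -7/2)
q = 21/2 (q = -7/2 - 1*(-14) = -7/2 + 14 = 21/2 ≈ 10.500)
q*(-2*(-147)) = 21*(-2*(-147))/2 = (21/2)*294 = 3087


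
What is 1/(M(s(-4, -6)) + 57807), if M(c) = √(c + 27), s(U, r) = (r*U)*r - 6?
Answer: 19269/1113883124 - I*√123/3341649372 ≈ 1.7299e-5 - 3.3189e-9*I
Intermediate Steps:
s(U, r) = -6 + U*r² (s(U, r) = (U*r)*r - 6 = U*r² - 6 = -6 + U*r²)
M(c) = √(27 + c)
1/(M(s(-4, -6)) + 57807) = 1/(√(27 + (-6 - 4*(-6)²)) + 57807) = 1/(√(27 + (-6 - 4*36)) + 57807) = 1/(√(27 + (-6 - 144)) + 57807) = 1/(√(27 - 150) + 57807) = 1/(√(-123) + 57807) = 1/(I*√123 + 57807) = 1/(57807 + I*√123)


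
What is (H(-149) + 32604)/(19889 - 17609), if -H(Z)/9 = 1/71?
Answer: 154325/10792 ≈ 14.300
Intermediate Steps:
H(Z) = -9/71
(H(-149) + 32604)/(19889 - 17609) = (-9/71 + 32604)/(19889 - 17609) = (2314875/71)/2280 = (2314875/71)*(1/2280) = 154325/10792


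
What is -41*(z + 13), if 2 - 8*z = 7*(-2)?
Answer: -615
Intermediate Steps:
z = 2 (z = ¼ - 7*(-2)/8 = ¼ - ⅛*(-14) = ¼ + 7/4 = 2)
-41*(z + 13) = -41*(2 + 13) = -41*15 = -615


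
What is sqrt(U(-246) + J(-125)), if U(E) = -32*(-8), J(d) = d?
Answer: sqrt(131) ≈ 11.446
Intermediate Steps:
U(E) = 256
sqrt(U(-246) + J(-125)) = sqrt(256 - 125) = sqrt(131)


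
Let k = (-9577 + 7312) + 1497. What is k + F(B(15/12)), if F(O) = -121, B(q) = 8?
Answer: -889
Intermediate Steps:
k = -768 (k = -2265 + 1497 = -768)
k + F(B(15/12)) = -768 - 121 = -889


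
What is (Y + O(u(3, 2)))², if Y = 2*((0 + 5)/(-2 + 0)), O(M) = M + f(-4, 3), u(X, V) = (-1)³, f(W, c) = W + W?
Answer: 196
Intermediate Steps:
f(W, c) = 2*W
u(X, V) = -1
O(M) = -8 + M (O(M) = M + 2*(-4) = M - 8 = -8 + M)
Y = -5 (Y = 2*(5/(-2)) = 2*(5*(-½)) = 2*(-5/2) = -5)
(Y + O(u(3, 2)))² = (-5 + (-8 - 1))² = (-5 - 9)² = (-14)² = 196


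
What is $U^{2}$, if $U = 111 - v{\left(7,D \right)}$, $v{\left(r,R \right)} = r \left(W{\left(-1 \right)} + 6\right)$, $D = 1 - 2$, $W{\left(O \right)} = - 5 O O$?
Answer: $10816$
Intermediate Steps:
$W{\left(O \right)} = - 5 O^{2}$
$D = -1$
$v{\left(r,R \right)} = r$ ($v{\left(r,R \right)} = r \left(- 5 \left(-1\right)^{2} + 6\right) = r \left(\left(-5\right) 1 + 6\right) = r \left(-5 + 6\right) = r 1 = r$)
$U = 104$ ($U = 111 - 7 = 104$)
$U^{2} = 104^{2} = 10816$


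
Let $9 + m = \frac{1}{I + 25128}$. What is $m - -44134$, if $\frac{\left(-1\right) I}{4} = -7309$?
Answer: $\frac{2398811501}{54364} \approx 44125.0$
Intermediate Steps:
$I = 29236$ ($I = \left(-4\right) \left(-7309\right) = 29236$)
$m = - \frac{489275}{54364}$ ($m = -9 + \frac{1}{29236 + 25128} = -9 + \frac{1}{54364} = - \frac{489275}{54364} \approx -9.0$)
$m - -44134 = - \frac{489275}{54364} - -44134 = - \frac{489275}{54364} + 44134 = \frac{2398811501}{54364}$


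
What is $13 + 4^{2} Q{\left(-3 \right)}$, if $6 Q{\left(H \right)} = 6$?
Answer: $29$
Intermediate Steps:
$Q{\left(H \right)} = 1$ ($Q{\left(H \right)} = \frac{1}{6} \cdot 6 = 1$)
$13 + 4^{2} Q{\left(-3 \right)} = 13 + 4^{2} \cdot 1 = 13 + 16 \cdot 1 = 13 + 16 = 29$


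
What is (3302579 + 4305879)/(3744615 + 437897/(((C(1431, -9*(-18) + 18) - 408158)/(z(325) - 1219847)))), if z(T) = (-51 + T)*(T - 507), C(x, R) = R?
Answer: 3104083477924/2083724927825 ≈ 1.4897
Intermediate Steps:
z(T) = (-507 + T)*(-51 + T) (z(T) = (-51 + T)*(-507 + T) = (-507 + T)*(-51 + T))
(3302579 + 4305879)/(3744615 + 437897/(((C(1431, -9*(-18) + 18) - 408158)/(z(325) - 1219847)))) = (3302579 + 4305879)/(3744615 + 437897/((((-9*(-18) + 18) - 408158)/((25857 + 325² - 558*325) - 1219847)))) = 7608458/(3744615 + 437897/((((162 + 18) - 408158)/((25857 + 105625 - 181350) - 1219847)))) = 7608458/(3744615 + 437897/(((180 - 408158)/(-49868 - 1219847)))) = 7608458/(3744615 + 437897/((-407978/(-1269715)))) = 7608458/(3744615 + 437897/((-407978*(-1/1269715)))) = 7608458/(3744615 + 437897/(407978/1269715)) = 7608458/(3744615 + 437897*(1269715/407978)) = 7608458/(3744615 + 556004389355/407978) = 7608458/(2083724927825/407978) = 7608458*(407978/2083724927825) = 3104083477924/2083724927825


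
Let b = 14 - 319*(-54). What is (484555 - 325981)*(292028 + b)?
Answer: 49041863832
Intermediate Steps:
b = 17240 (b = 14 + 17226 = 17240)
(484555 - 325981)*(292028 + b) = (484555 - 325981)*(292028 + 17240) = 158574*309268 = 49041863832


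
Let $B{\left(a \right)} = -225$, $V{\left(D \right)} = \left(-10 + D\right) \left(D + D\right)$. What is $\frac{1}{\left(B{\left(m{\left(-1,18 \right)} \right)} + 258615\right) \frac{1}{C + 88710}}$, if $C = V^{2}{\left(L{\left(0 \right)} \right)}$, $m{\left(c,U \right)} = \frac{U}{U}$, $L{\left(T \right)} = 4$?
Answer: $\frac{1379}{3915} \approx 0.35223$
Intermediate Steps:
$m{\left(c,U \right)} = 1$
$V{\left(D \right)} = 2 D \left(-10 + D\right)$ ($V{\left(D \right)} = \left(-10 + D\right) 2 D = 2 D \left(-10 + D\right)$)
$C = 2304$ ($C = \left(2 \cdot 4 \left(-10 + 4\right)\right)^{2} = \left(2 \cdot 4 \left(-6\right)\right)^{2} = \left(-48\right)^{2} = 2304$)
$\frac{1}{\left(B{\left(m{\left(-1,18 \right)} \right)} + 258615\right) \frac{1}{C + 88710}} = \frac{1}{\left(-225 + 258615\right) \frac{1}{2304 + 88710}} = \frac{1}{258390 \cdot \frac{1}{91014}} = \frac{1}{\frac{3915}{1379}} = \frac{1379}{3915}$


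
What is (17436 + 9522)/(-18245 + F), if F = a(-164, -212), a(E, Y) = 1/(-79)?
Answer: -354947/240226 ≈ -1.4776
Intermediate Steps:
a(E, Y) = -1/79
F = -1/79 ≈ -0.012658
(17436 + 9522)/(-18245 + F) = (17436 + 9522)/(-18245 - 1/79) = 26958/(-1441356/79) = 26958*(-79/1441356) = -354947/240226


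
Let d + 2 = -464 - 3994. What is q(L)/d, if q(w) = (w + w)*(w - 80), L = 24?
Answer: 672/1115 ≈ 0.60269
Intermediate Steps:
q(w) = 2*w*(-80 + w) (q(w) = (2*w)*(-80 + w) = 2*w*(-80 + w))
d = -4460 (d = -2 + (-464 - 3994) = -2 - 4458 = -4460)
q(L)/d = (2*24*(-80 + 24))/(-4460) = (2*24*(-56))*(-1/4460) = -2688*(-1/4460) = 672/1115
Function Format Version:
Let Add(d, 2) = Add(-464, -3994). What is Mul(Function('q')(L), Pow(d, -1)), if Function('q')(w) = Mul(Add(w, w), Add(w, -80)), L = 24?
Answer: Rational(672, 1115) ≈ 0.60269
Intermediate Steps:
Function('q')(w) = Mul(2, w, Add(-80, w)) (Function('q')(w) = Mul(Mul(2, w), Add(-80, w)) = Mul(2, w, Add(-80, w)))
d = -4460 (d = Add(-2, Add(-464, -3994)) = Add(-2, -4458) = -4460)
Mul(Function('q')(L), Pow(d, -1)) = Mul(Mul(2, 24, Add(-80, 24)), Pow(-4460, -1)) = Mul(Mul(2, 24, -56), Rational(-1, 4460)) = Mul(-2688, Rational(-1, 4460)) = Rational(672, 1115)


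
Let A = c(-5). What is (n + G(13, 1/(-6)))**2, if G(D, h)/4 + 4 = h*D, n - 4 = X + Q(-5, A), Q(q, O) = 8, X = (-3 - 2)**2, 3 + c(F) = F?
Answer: 1369/9 ≈ 152.11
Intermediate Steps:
c(F) = -3 + F
A = -8 (A = -3 - 5 = -8)
X = 25 (X = (-5)**2 = 25)
n = 37 (n = 4 + (25 + 8) = 4 + 33 = 37)
G(D, h) = -16 + 4*D*h (G(D, h) = -16 + 4*(h*D) = -16 + 4*(D*h) = -16 + 4*D*h)
(n + G(13, 1/(-6)))**2 = (37 + (-16 + 4*13/(-6)))**2 = (37 + (-16 + 4*13*(-1/6)))**2 = (37 + (-16 - 26/3))**2 = (37 - 74/3)**2 = (37/3)**2 = 1369/9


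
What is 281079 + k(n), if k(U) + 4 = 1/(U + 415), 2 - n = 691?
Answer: 77014549/274 ≈ 2.8108e+5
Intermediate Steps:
n = -689 (n = 2 - 1*691 = 2 - 691 = -689)
k(U) = -4 + 1/(415 + U) (k(U) = -4 + 1/(U + 415) = -4 + 1/(415 + U))
281079 + k(n) = 281079 + (-1659 - 4*(-689))/(415 - 689) = 281079 + (-1659 + 2756)/(-274) = 281079 - 1/274*1097 = 281079 - 1097/274 = 77014549/274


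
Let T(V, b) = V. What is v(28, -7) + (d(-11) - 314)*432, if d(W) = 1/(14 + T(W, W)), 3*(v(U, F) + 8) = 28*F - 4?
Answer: -406736/3 ≈ -1.3558e+5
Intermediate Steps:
v(U, F) = -28/3 + 28*F/3 (v(U, F) = -8 + (28*F - 4)/3 = -8 + (-4 + 28*F)/3 = -8 + (-4/3 + 28*F/3) = -28/3 + 28*F/3)
d(W) = 1/(14 + W)
v(28, -7) + (d(-11) - 314)*432 = (-28/3 + (28/3)*(-7)) + (1/(14 - 11) - 314)*432 = (-28/3 - 196/3) + (1/3 - 314)*432 = -224/3 + (⅓ - 314)*432 = -224/3 - 941/3*432 = -224/3 - 135504 = -406736/3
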